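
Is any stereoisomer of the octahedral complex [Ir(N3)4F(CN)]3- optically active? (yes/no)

There are 2 geometric isomers: F and CN mutually trans; F and CN mutually cis.
Each arrangement has an internal mirror plane or centre of symmetry, so none is chiral.

no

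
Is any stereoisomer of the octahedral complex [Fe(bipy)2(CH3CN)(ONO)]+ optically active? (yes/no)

In an octahedral complex each vertex has one trans partner and four cis neighbours.
Each bipy is bidentate and must span two cis positions.
There are 2 geometric isomers: CH3CN and ONO mutually trans; CH3CN and ONO mutually cis (chiral).
One of these lacks any improper symmetry element and so occurs as an enantiomeric pair, giving 2 + 1 = 3 stereoisomers in total.

yes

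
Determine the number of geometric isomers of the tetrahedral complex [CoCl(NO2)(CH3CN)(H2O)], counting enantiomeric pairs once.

1

Only one geometric arrangement is possible; it has no improper symmetry element, so it exists as a pair of enantiomers (2 stereoisomers).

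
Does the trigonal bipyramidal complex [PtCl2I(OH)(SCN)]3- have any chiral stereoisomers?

yes

A trigonal bipyramid has two axial and three equatorial sites, which are chemically inequivalent.
Systematic enumeration (placing each ligand type in turn and discarding arrangements equivalent by rotation or reflection) gives 7 geometric isomers.
Of these, 3 lack any improper symmetry element and so occur as enantiomeric pairs, giving 7 + 3 = 10 stereoisomers in total.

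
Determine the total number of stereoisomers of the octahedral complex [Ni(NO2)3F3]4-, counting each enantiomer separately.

In an octahedral complex each vertex has one trans partner and four cis neighbours.
Systematic placement gives 2 geometric isomers: NO2 mer; NO2 fac.
Each arrangement has an internal mirror plane or centre of symmetry, so none is chiral.

2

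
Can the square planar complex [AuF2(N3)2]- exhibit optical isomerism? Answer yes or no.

In a square planar complex each vertex has one trans partner and two cis neighbours.
Systematic placement gives 2 geometric isomers: F cis; F trans.
Each arrangement has an internal mirror plane or centre of symmetry, so none is chiral.

no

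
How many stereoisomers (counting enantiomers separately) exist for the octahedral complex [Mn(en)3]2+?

Each en is bidentate and must span two cis positions.
Only one geometric arrangement is possible; it has no improper symmetry element, so it exists as a pair of enantiomers (2 stereoisomers).

2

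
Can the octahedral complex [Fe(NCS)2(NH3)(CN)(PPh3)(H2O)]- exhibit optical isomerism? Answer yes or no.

In an octahedral complex each vertex has one trans partner and four cis neighbours.
Systematic enumeration (placing each ligand type in turn and discarding arrangements equivalent by rotation or reflection) gives 9 geometric isomers.
Of these, 6 lack any improper symmetry element and so occur as enantiomeric pairs, giving 9 + 6 = 15 stereoisomers in total.

yes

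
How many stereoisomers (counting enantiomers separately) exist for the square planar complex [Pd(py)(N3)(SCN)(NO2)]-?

In a square planar complex each vertex has one trans partner and two cis neighbours.
Working through the distinct placements yields 3 geometric isomers: (N3/SCN trans, NO2/py trans); (N3/py trans, NO2/SCN trans); (N3/NO2 trans, SCN/py trans).
Each arrangement has an internal mirror plane or centre of symmetry, so none is chiral.

3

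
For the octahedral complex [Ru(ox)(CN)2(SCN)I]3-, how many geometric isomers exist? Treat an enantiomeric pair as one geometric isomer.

4

In an octahedral complex each vertex has one trans partner and four cis neighbours.
Each ox is bidentate and must span two cis positions.
Systematic placement gives 4 geometric isomers: CN trans; CN cis (3 arrangements, 2 chiral).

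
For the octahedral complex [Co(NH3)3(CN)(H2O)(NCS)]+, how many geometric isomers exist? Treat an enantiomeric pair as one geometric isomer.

4

There are 4 geometric isomers: NH3 mer (3 arrangements); NH3 fac (chiral).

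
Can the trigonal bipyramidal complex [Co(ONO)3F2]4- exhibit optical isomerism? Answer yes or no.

A trigonal bipyramid has two axial and three equatorial sites, which are chemically inequivalent.
Working through the distinct placements yields 3 geometric isomers: F both axial; F one axial, one equatorial; F both equatorial.
Each arrangement has an internal mirror plane or centre of symmetry, so none is chiral.

no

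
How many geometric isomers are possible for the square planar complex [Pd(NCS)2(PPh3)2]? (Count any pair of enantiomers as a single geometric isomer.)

2

Working through the distinct placements yields 2 geometric isomers: NCS cis; NCS trans.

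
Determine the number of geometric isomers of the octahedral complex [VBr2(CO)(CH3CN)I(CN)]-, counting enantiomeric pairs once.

9

An octahedron has six vertices in three trans pairs; every non-trans pair is cis.
Exhaustive case analysis gives 9 geometric isomers.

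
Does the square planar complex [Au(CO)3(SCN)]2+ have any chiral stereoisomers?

no

A square has two trans pairs of vertices; adjacent vertices are cis.
Only one geometric arrangement is possible.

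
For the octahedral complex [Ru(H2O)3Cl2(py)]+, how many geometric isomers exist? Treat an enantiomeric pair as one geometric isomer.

The six octahedral sites form three mutually perpendicular trans pairs.
The distinct arrangements are (3 in all): H2O mer, Cl trans; H2O fac, Cl cis; H2O mer, Cl cis.

3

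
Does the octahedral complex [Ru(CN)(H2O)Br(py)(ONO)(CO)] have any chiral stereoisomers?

yes

The six octahedral sites form three mutually perpendicular trans pairs.
Systematic enumeration (placing each ligand type in turn and discarding arrangements equivalent by rotation or reflection) gives 15 geometric isomers.
Of these, 15 lack any improper symmetry element and so occur as enantiomeric pairs, giving 15 + 15 = 30 stereoisomers in total.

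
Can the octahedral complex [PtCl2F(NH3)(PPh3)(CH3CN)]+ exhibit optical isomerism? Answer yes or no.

yes

The six octahedral sites form three mutually perpendicular trans pairs.
Exhaustive case analysis gives 9 geometric isomers.
Of these, 6 lack any improper symmetry element and so occur as enantiomeric pairs, giving 9 + 6 = 15 stereoisomers in total.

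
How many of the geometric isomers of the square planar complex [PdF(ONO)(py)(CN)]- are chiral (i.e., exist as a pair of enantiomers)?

A square has two trans pairs of vertices; adjacent vertices are cis.
The distinct arrangements are (3 in all): (CN/ONO trans, F/py trans); (CN/py trans, F/ONO trans); (CN/F trans, ONO/py trans).
Each arrangement has an internal mirror plane or centre of symmetry, so none is chiral.

0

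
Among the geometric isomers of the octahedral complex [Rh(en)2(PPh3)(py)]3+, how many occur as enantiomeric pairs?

An octahedron has six vertices in three trans pairs; every non-trans pair is cis.
Each en is bidentate and must span two cis positions.
The distinct arrangements are (2 in all): PPh3 and py mutually cis (chiral); PPh3 and py mutually trans.
One of these lacks any improper symmetry element and so occurs as an enantiomeric pair, giving 2 + 1 = 3 stereoisomers in total.

1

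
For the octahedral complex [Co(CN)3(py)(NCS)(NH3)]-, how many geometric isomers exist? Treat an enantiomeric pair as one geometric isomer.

4

An octahedron has six vertices in three trans pairs; every non-trans pair is cis.
Working through the distinct placements yields 4 geometric isomers: CN mer (3 arrangements); CN fac (chiral).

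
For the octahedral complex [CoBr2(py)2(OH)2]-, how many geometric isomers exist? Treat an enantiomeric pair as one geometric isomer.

5

In an octahedral complex each vertex has one trans partner and four cis neighbours.
There are 5 geometric isomers: Br trans, py trans, OH trans; Br trans, py cis, OH cis; Br cis, py trans, OH cis; Br cis, py cis, OH cis (chiral); Br cis, py cis, OH trans.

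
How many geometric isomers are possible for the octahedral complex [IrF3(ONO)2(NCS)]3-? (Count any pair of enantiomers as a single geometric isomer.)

The six octahedral sites form three mutually perpendicular trans pairs.
The distinct arrangements are (3 in all): F mer, ONO trans; F mer, ONO cis; F fac, ONO cis.

3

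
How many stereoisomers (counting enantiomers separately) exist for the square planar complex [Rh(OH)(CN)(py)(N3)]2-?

In a square planar complex each vertex has one trans partner and two cis neighbours.
Systematic placement gives 3 geometric isomers: (CN/OH trans, N3/py trans); (CN/py trans, N3/OH trans); (CN/N3 trans, OH/py trans).
Each arrangement has an internal mirror plane or centre of symmetry, so none is chiral.

3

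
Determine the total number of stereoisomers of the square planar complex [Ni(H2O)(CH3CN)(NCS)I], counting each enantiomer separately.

3

In a square planar complex each vertex has one trans partner and two cis neighbours.
There are 3 geometric isomers: (CH3CN/I trans, H2O/NCS trans); (CH3CN/NCS trans, H2O/I trans); (CH3CN/H2O trans, I/NCS trans).
Each arrangement has an internal mirror plane or centre of symmetry, so none is chiral.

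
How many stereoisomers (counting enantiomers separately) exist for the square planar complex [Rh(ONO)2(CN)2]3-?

In a square planar complex each vertex has one trans partner and two cis neighbours.
Systematic placement gives 2 geometric isomers: ONO cis; ONO trans.
Each arrangement has an internal mirror plane or centre of symmetry, so none is chiral.

2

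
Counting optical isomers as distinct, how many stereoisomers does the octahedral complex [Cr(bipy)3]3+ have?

Each bipy is bidentate and must span two cis positions.
Only one geometric arrangement is possible; it has no improper symmetry element, so it exists as a pair of enantiomers (2 stereoisomers).

2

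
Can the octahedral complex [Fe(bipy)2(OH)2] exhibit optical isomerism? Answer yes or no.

The six octahedral sites form three mutually perpendicular trans pairs.
Each bipy is bidentate and must span two cis positions.
Systematic placement gives 2 geometric isomers: OH trans; OH cis (chiral).
One of these lacks any improper symmetry element and so occurs as an enantiomeric pair, giving 2 + 1 = 3 stereoisomers in total.

yes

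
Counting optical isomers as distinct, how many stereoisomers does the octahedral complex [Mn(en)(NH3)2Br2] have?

Each en is bidentate and must span two cis positions.
Working through the distinct placements yields 3 geometric isomers: NH3 cis, Br trans; NH3 cis, Br cis (chiral); NH3 trans, Br cis.
One of these lacks any improper symmetry element and so occurs as an enantiomeric pair, giving 3 + 1 = 4 stereoisomers in total.

4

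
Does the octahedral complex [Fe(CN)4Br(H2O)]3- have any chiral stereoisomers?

no

The distinct arrangements are (2 in all): Br and H2O mutually cis; Br and H2O mutually trans.
Each arrangement has an internal mirror plane or centre of symmetry, so none is chiral.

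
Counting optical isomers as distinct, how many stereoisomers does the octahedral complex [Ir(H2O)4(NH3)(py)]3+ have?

There are 2 geometric isomers: NH3 and py mutually trans; NH3 and py mutually cis.
Each arrangement has an internal mirror plane or centre of symmetry, so none is chiral.

2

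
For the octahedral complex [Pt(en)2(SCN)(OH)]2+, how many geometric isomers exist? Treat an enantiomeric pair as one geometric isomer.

2

Each en is bidentate and must span two cis positions.
There are 2 geometric isomers: SCN and OH mutually trans; SCN and OH mutually cis (chiral).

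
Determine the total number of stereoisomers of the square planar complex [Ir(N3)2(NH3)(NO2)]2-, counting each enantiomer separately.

In a square planar complex each vertex has one trans partner and two cis neighbours.
Systematic placement gives 2 geometric isomers: N3 cis; N3 trans.
Each arrangement has an internal mirror plane or centre of symmetry, so none is chiral.

2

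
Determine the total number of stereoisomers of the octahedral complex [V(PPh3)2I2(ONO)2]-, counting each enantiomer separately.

An octahedron has six vertices in three trans pairs; every non-trans pair is cis.
Systematic placement gives 5 geometric isomers: PPh3 trans, I trans, ONO trans; PPh3 cis, I trans, ONO cis; PPh3 trans, I cis, ONO cis; PPh3 cis, I cis, ONO cis (chiral); PPh3 cis, I cis, ONO trans.
One of these lacks any improper symmetry element and so occurs as an enantiomeric pair, giving 5 + 1 = 6 stereoisomers in total.

6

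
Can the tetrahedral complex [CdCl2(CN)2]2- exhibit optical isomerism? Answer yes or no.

no

All four vertices of a tetrahedron are equivalent and mutually adjacent, so cis/trans isomerism cannot arise.
Only one geometric arrangement is possible.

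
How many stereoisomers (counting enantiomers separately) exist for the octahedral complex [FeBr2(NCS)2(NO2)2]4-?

The six octahedral sites form three mutually perpendicular trans pairs.
The distinct arrangements are (5 in all): Br trans, NCS trans, NO2 trans; Br trans, NCS cis, NO2 cis; Br cis, NCS cis, NO2 trans; Br cis, NCS cis, NO2 cis (chiral); Br cis, NCS trans, NO2 cis.
One of these lacks any improper symmetry element and so occurs as an enantiomeric pair, giving 5 + 1 = 6 stereoisomers in total.

6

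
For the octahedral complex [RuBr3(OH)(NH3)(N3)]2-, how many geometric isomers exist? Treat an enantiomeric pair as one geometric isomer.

An octahedron has six vertices in three trans pairs; every non-trans pair is cis.
Systematic placement gives 4 geometric isomers: Br mer (3 arrangements); Br fac (chiral).

4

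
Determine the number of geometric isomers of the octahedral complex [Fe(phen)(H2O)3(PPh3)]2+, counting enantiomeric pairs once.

Each phen is bidentate and must span two cis positions.
Systematic placement gives 2 geometric isomers: H2O mer; H2O fac.

2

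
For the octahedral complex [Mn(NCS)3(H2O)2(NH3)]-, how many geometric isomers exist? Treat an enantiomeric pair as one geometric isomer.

The six octahedral sites form three mutually perpendicular trans pairs.
Working through the distinct placements yields 3 geometric isomers: NCS mer, H2O trans; NCS fac, H2O cis; NCS mer, H2O cis.

3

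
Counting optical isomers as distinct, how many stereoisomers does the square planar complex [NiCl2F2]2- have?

A square has two trans pairs of vertices; adjacent vertices are cis.
Working through the distinct placements yields 2 geometric isomers: Cl cis; Cl trans.
Each arrangement has an internal mirror plane or centre of symmetry, so none is chiral.

2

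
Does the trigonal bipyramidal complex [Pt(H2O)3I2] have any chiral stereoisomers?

no

The distinct arrangements are (3 in all): I both equatorial; I one axial, one equatorial; I both axial.
Each arrangement has an internal mirror plane or centre of symmetry, so none is chiral.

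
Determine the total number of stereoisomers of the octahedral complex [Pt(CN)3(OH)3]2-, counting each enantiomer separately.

2

In an octahedral complex each vertex has one trans partner and four cis neighbours.
Working through the distinct placements yields 2 geometric isomers: CN mer; CN fac.
Each arrangement has an internal mirror plane or centre of symmetry, so none is chiral.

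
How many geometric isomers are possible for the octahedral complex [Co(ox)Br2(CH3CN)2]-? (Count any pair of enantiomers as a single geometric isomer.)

3

Each ox is bidentate and must span two cis positions.
The distinct arrangements are (3 in all): Br trans, CH3CN cis; Br cis, CH3CN cis (chiral); Br cis, CH3CN trans.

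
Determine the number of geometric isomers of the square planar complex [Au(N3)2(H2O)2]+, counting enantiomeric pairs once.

2

In a square planar complex each vertex has one trans partner and two cis neighbours.
There are 2 geometric isomers: N3 cis; N3 trans.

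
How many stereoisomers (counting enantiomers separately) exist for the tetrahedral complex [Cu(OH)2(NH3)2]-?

In a tetrahedral complex all four positions are equivalent and every pair of ligands is adjacent — there is no cis/trans distinction.
Only one geometric arrangement is possible.

1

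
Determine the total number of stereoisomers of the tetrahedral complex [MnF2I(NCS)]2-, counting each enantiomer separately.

Only one geometric arrangement is possible.

1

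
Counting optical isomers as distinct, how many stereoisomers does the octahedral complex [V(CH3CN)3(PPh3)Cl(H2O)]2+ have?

An octahedron has six vertices in three trans pairs; every non-trans pair is cis.
There are 4 geometric isomers: CH3CN mer (3 arrangements); CH3CN fac (chiral).
One of these lacks any improper symmetry element and so occurs as an enantiomeric pair, giving 4 + 1 = 5 stereoisomers in total.

5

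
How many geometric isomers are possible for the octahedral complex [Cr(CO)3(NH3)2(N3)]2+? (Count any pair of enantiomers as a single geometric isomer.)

The six octahedral sites form three mutually perpendicular trans pairs.
The distinct arrangements are (3 in all): CO mer, NH3 trans; CO mer, NH3 cis; CO fac, NH3 cis.

3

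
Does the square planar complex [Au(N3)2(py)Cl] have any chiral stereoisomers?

A square has two trans pairs of vertices; adjacent vertices are cis.
Systematic placement gives 2 geometric isomers: N3 cis; N3 trans.
Each arrangement has an internal mirror plane or centre of symmetry, so none is chiral.

no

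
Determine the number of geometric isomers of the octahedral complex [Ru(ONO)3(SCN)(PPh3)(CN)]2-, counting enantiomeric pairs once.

4

An octahedron has six vertices in three trans pairs; every non-trans pair is cis.
Working through the distinct placements yields 4 geometric isomers: ONO mer (3 arrangements); ONO fac (chiral).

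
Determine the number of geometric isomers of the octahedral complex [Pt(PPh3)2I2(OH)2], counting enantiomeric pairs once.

5

In an octahedral complex each vertex has one trans partner and four cis neighbours.
Systematic placement gives 5 geometric isomers: PPh3 trans, I trans, OH trans; PPh3 cis, I trans, OH cis; PPh3 trans, I cis, OH cis; PPh3 cis, I cis, OH cis (chiral); PPh3 cis, I cis, OH trans.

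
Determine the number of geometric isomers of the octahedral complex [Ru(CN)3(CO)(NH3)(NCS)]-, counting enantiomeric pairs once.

The distinct arrangements are (4 in all): CN mer (3 arrangements); CN fac (chiral).

4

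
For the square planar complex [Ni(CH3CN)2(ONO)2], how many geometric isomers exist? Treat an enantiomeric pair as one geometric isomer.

In a square planar complex each vertex has one trans partner and two cis neighbours.
There are 2 geometric isomers: CH3CN cis; CH3CN trans.

2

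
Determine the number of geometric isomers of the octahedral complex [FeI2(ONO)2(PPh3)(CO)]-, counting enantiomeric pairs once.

The six octahedral sites form three mutually perpendicular trans pairs.
Systematic placement gives 6 geometric isomers: I cis, ONO cis (3 arrangements, 2 chiral); I cis, ONO trans; I trans, ONO cis; I trans, ONO trans.

6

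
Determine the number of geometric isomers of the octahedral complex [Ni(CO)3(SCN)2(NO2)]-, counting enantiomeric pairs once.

There are 3 geometric isomers: CO mer, SCN trans; CO mer, SCN cis; CO fac, SCN cis.

3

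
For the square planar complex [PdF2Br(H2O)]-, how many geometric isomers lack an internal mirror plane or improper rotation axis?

0

A square has two trans pairs of vertices; adjacent vertices are cis.
The distinct arrangements are (2 in all): F cis; F trans.
Each arrangement has an internal mirror plane or centre of symmetry, so none is chiral.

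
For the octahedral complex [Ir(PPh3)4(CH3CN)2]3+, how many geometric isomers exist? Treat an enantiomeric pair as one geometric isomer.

In an octahedral complex each vertex has one trans partner and four cis neighbours.
The distinct arrangements are (2 in all): CH3CN trans; CH3CN cis.

2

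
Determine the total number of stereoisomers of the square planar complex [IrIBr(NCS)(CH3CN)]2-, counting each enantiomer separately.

3

A square has two trans pairs of vertices; adjacent vertices are cis.
The distinct arrangements are (3 in all): (Br/I trans, CH3CN/NCS trans); (Br/NCS trans, CH3CN/I trans); (Br/CH3CN trans, I/NCS trans).
Each arrangement has an internal mirror plane or centre of symmetry, so none is chiral.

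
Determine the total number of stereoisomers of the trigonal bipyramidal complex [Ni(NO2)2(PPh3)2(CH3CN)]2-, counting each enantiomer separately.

In a trigonal bipyramid the two axial positions differ from the three equatorial ones.
Exhaustive case analysis gives 5 geometric isomers.
One of these lacks any improper symmetry element and so occurs as an enantiomeric pair, giving 5 + 1 = 6 stereoisomers in total.

6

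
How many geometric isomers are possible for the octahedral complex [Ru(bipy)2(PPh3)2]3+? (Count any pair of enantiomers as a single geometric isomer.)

In an octahedral complex each vertex has one trans partner and four cis neighbours.
Each bipy is bidentate and must span two cis positions.
Systematic placement gives 2 geometric isomers: PPh3 trans; PPh3 cis (chiral).

2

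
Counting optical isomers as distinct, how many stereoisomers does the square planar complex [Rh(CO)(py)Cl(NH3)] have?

3

There are 3 geometric isomers: (CO/NH3 trans, Cl/py trans); (CO/py trans, Cl/NH3 trans); (CO/Cl trans, NH3/py trans).
Each arrangement has an internal mirror plane or centre of symmetry, so none is chiral.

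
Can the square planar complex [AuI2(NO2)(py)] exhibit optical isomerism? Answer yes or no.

no

A square has two trans pairs of vertices; adjacent vertices are cis.
The distinct arrangements are (2 in all): I cis; I trans.
Each arrangement has an internal mirror plane or centre of symmetry, so none is chiral.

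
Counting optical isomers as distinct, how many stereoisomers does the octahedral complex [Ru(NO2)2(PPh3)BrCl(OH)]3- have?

15

The six octahedral sites form three mutually perpendicular trans pairs.
Systematic enumeration (placing each ligand type in turn and discarding arrangements equivalent by rotation or reflection) gives 9 geometric isomers.
Of these, 6 lack any improper symmetry element and so occur as enantiomeric pairs, giving 9 + 6 = 15 stereoisomers in total.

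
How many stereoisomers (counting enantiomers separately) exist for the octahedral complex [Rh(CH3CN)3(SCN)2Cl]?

In an octahedral complex each vertex has one trans partner and four cis neighbours.
Systematic placement gives 3 geometric isomers: CH3CN mer, SCN trans; CH3CN mer, SCN cis; CH3CN fac, SCN cis.
Each arrangement has an internal mirror plane or centre of symmetry, so none is chiral.

3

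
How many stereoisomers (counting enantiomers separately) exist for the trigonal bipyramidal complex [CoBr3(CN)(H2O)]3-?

In a trigonal bipyramid the two axial positions differ from the three equatorial ones.
The distinct arrangements are (4 in all): CN equatorial, H2O equatorial; CN axial, H2O equatorial; CN equatorial, H2O axial; CN axial, H2O axial.
Each arrangement has an internal mirror plane or centre of symmetry, so none is chiral.

4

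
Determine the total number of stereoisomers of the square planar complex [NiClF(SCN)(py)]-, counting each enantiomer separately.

A square has two trans pairs of vertices; adjacent vertices are cis.
Systematic placement gives 3 geometric isomers: (Cl/SCN trans, F/py trans); (Cl/py trans, F/SCN trans); (Cl/F trans, SCN/py trans).
Each arrangement has an internal mirror plane or centre of symmetry, so none is chiral.

3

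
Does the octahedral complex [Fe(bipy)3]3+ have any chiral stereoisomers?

An octahedron has six vertices in three trans pairs; every non-trans pair is cis.
Each bipy is bidentate and must span two cis positions.
Only one geometric arrangement is possible; it has no improper symmetry element, so it exists as a pair of enantiomers (2 stereoisomers).

yes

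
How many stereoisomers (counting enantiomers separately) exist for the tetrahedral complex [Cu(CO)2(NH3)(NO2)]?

Only one geometric arrangement is possible.

1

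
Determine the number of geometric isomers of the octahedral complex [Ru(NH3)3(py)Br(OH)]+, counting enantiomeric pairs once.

Systematic placement gives 4 geometric isomers: NH3 mer (3 arrangements); NH3 fac (chiral).

4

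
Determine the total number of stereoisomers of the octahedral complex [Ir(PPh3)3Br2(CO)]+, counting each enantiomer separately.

3

In an octahedral complex each vertex has one trans partner and four cis neighbours.
Systematic placement gives 3 geometric isomers: PPh3 mer, Br trans; PPh3 mer, Br cis; PPh3 fac, Br cis.
Each arrangement has an internal mirror plane or centre of symmetry, so none is chiral.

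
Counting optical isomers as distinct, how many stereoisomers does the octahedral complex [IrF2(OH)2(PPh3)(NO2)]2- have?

8

An octahedron has six vertices in three trans pairs; every non-trans pair is cis.
Systematic placement gives 6 geometric isomers: F trans, OH cis; F trans, OH trans; F cis, OH cis (3 arrangements, 2 chiral); F cis, OH trans.
Of these, 2 lack any improper symmetry element and so occur as enantiomeric pairs, giving 6 + 2 = 8 stereoisomers in total.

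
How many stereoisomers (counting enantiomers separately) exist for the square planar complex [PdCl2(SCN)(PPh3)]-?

In a square planar complex each vertex has one trans partner and two cis neighbours.
Systematic placement gives 2 geometric isomers: Cl cis; Cl trans.
Each arrangement has an internal mirror plane or centre of symmetry, so none is chiral.

2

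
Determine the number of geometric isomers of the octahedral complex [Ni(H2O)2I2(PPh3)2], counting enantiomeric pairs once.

5

Working through the distinct placements yields 5 geometric isomers: H2O trans, I trans, PPh3 trans; H2O trans, I cis, PPh3 cis; H2O cis, I cis, PPh3 trans; H2O cis, I cis, PPh3 cis (chiral); H2O cis, I trans, PPh3 cis.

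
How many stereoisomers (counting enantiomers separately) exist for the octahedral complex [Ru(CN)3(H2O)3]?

The six octahedral sites form three mutually perpendicular trans pairs.
Working through the distinct placements yields 2 geometric isomers: CN mer; CN fac.
Each arrangement has an internal mirror plane or centre of symmetry, so none is chiral.

2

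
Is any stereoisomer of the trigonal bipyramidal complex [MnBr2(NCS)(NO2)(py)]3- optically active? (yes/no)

yes

A trigonal bipyramid has two axial and three equatorial sites, which are chemically inequivalent.
Exhaustive case analysis gives 7 geometric isomers.
Of these, 3 lack any improper symmetry element and so occur as enantiomeric pairs, giving 7 + 3 = 10 stereoisomers in total.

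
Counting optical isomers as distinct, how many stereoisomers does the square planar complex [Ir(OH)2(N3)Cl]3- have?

A square has two trans pairs of vertices; adjacent vertices are cis.
Systematic placement gives 2 geometric isomers: OH cis; OH trans.
Each arrangement has an internal mirror plane or centre of symmetry, so none is chiral.

2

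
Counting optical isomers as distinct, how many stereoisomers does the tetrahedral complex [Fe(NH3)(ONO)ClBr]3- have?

All four vertices of a tetrahedron are equivalent and mutually adjacent, so cis/trans isomerism cannot arise.
Only one geometric arrangement is possible; it has no improper symmetry element, so it exists as a pair of enantiomers (2 stereoisomers).

2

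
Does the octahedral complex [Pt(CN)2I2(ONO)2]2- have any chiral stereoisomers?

In an octahedral complex each vertex has one trans partner and four cis neighbours.
Systematic placement gives 5 geometric isomers: CN trans, I trans, ONO trans; CN trans, I cis, ONO cis; CN cis, I cis, ONO trans; CN cis, I cis, ONO cis (chiral); CN cis, I trans, ONO cis.
One of these lacks any improper symmetry element and so occurs as an enantiomeric pair, giving 5 + 1 = 6 stereoisomers in total.

yes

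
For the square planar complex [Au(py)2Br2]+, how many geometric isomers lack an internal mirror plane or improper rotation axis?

0

Working through the distinct placements yields 2 geometric isomers: py cis; py trans.
Each arrangement has an internal mirror plane or centre of symmetry, so none is chiral.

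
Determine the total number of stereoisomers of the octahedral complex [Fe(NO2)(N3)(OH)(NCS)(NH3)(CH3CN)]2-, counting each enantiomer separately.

30

Systematic enumeration (placing each ligand type in turn and discarding arrangements equivalent by rotation or reflection) gives 15 geometric isomers.
Of these, 15 lack any improper symmetry element and so occur as enantiomeric pairs, giving 15 + 15 = 30 stereoisomers in total.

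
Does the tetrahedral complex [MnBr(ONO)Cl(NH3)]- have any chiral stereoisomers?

All four vertices of a tetrahedron are equivalent and mutually adjacent, so cis/trans isomerism cannot arise.
Only one geometric arrangement is possible; it has no improper symmetry element, so it exists as a pair of enantiomers (2 stereoisomers).

yes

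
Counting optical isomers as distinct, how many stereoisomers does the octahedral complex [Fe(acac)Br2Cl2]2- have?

An octahedron has six vertices in three trans pairs; every non-trans pair is cis.
Each acac is bidentate and must span two cis positions.
Working through the distinct placements yields 3 geometric isomers: Br trans, Cl cis; Br cis, Cl cis (chiral); Br cis, Cl trans.
One of these lacks any improper symmetry element and so occurs as an enantiomeric pair, giving 3 + 1 = 4 stereoisomers in total.

4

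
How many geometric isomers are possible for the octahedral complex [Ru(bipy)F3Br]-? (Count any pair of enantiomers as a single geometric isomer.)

2

An octahedron has six vertices in three trans pairs; every non-trans pair is cis.
Each bipy is bidentate and must span two cis positions.
Systematic placement gives 2 geometric isomers: F fac; F mer.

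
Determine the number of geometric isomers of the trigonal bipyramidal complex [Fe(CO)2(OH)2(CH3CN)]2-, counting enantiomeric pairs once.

Placing the ligands in turn and identifying arrangements related by rotation or reflection leaves 5 distinct geometric isomers.

5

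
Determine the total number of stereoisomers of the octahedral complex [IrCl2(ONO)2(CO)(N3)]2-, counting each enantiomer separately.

An octahedron has six vertices in three trans pairs; every non-trans pair is cis.
Systematic placement gives 6 geometric isomers: Cl cis, ONO trans; Cl cis, ONO cis (3 arrangements, 2 chiral); Cl trans, ONO trans; Cl trans, ONO cis.
Of these, 2 lack any improper symmetry element and so occur as enantiomeric pairs, giving 6 + 2 = 8 stereoisomers in total.

8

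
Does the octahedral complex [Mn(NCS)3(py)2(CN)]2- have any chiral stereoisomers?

no

An octahedron has six vertices in three trans pairs; every non-trans pair is cis.
Working through the distinct placements yields 3 geometric isomers: NCS mer, py trans; NCS fac, py cis; NCS mer, py cis.
Each arrangement has an internal mirror plane or centre of symmetry, so none is chiral.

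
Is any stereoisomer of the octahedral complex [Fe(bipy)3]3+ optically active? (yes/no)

An octahedron has six vertices in three trans pairs; every non-trans pair is cis.
Each bipy is bidentate and must span two cis positions.
Only one geometric arrangement is possible; it has no improper symmetry element, so it exists as a pair of enantiomers (2 stereoisomers).

yes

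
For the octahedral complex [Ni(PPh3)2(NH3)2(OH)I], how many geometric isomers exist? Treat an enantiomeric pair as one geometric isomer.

6

The distinct arrangements are (6 in all): PPh3 trans, NH3 cis; PPh3 cis, NH3 cis (3 arrangements, 2 chiral); PPh3 trans, NH3 trans; PPh3 cis, NH3 trans.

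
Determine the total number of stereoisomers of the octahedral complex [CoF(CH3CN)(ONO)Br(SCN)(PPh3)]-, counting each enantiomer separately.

In an octahedral complex each vertex has one trans partner and four cis neighbours.
Placing the ligands in turn and identifying arrangements related by rotation or reflection leaves 15 distinct geometric isomers.
Of these, 15 lack any improper symmetry element and so occur as enantiomeric pairs, giving 15 + 15 = 30 stereoisomers in total.

30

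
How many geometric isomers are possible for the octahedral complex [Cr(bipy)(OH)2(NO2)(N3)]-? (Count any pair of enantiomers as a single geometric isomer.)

An octahedron has six vertices in three trans pairs; every non-trans pair is cis.
Each bipy is bidentate and must span two cis positions.
There are 4 geometric isomers: OH cis (3 arrangements, 2 chiral); OH trans.

4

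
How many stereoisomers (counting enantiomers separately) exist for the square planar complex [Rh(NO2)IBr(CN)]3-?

There are 3 geometric isomers: (Br/I trans, CN/NO2 trans); (Br/NO2 trans, CN/I trans); (Br/CN trans, I/NO2 trans).
Each arrangement has an internal mirror plane or centre of symmetry, so none is chiral.

3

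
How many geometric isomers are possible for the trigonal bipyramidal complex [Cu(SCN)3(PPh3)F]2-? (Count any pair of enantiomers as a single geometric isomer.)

Working through the distinct placements yields 4 geometric isomers: PPh3 axial, F axial; PPh3 equatorial, F axial; PPh3 axial, F equatorial; PPh3 equatorial, F equatorial.

4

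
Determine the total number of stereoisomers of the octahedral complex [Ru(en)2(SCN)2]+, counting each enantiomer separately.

The six octahedral sites form three mutually perpendicular trans pairs.
Each en is bidentate and must span two cis positions.
Working through the distinct placements yields 2 geometric isomers: SCN trans; SCN cis (chiral).
One of these lacks any improper symmetry element and so occurs as an enantiomeric pair, giving 2 + 1 = 3 stereoisomers in total.

3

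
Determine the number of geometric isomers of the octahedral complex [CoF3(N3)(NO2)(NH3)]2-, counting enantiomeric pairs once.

An octahedron has six vertices in three trans pairs; every non-trans pair is cis.
Systematic placement gives 4 geometric isomers: F mer (3 arrangements); F fac (chiral).

4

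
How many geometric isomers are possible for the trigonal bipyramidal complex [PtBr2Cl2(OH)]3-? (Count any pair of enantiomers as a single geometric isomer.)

5

A trigonal bipyramid has two axial and three equatorial sites, which are chemically inequivalent.
Systematic enumeration (placing each ligand type in turn and discarding arrangements equivalent by rotation or reflection) gives 5 geometric isomers.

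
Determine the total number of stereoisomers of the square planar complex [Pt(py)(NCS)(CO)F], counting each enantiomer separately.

3

A square has two trans pairs of vertices; adjacent vertices are cis.
Working through the distinct placements yields 3 geometric isomers: (CO/NCS trans, F/py trans); (CO/py trans, F/NCS trans); (CO/F trans, NCS/py trans).
Each arrangement has an internal mirror plane or centre of symmetry, so none is chiral.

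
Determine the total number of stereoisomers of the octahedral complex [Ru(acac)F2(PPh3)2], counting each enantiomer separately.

4

The six octahedral sites form three mutually perpendicular trans pairs.
Each acac is bidentate and must span two cis positions.
The distinct arrangements are (3 in all): F trans, PPh3 cis; F cis, PPh3 cis (chiral); F cis, PPh3 trans.
One of these lacks any improper symmetry element and so occurs as an enantiomeric pair, giving 3 + 1 = 4 stereoisomers in total.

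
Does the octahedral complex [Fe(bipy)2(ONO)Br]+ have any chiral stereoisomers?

In an octahedral complex each vertex has one trans partner and four cis neighbours.
Each bipy is bidentate and must span two cis positions.
There are 2 geometric isomers: ONO and Br mutually trans; ONO and Br mutually cis (chiral).
One of these lacks any improper symmetry element and so occurs as an enantiomeric pair, giving 2 + 1 = 3 stereoisomers in total.

yes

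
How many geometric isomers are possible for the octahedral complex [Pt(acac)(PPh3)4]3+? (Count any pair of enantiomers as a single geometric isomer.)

1

An octahedron has six vertices in three trans pairs; every non-trans pair is cis.
Each acac is bidentate and must span two cis positions.
Only one geometric arrangement is possible.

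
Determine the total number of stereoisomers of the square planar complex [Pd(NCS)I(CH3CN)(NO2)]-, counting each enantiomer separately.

3

A square has two trans pairs of vertices; adjacent vertices are cis.
Systematic placement gives 3 geometric isomers: (CH3CN/NCS trans, I/NO2 trans); (CH3CN/NO2 trans, I/NCS trans); (CH3CN/I trans, NCS/NO2 trans).
Each arrangement has an internal mirror plane or centre of symmetry, so none is chiral.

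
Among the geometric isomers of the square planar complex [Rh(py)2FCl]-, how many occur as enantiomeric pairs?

A square has two trans pairs of vertices; adjacent vertices are cis.
Systematic placement gives 2 geometric isomers: py cis; py trans.
Each arrangement has an internal mirror plane or centre of symmetry, so none is chiral.

0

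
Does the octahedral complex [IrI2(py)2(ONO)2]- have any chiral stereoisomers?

yes

An octahedron has six vertices in three trans pairs; every non-trans pair is cis.
Working through the distinct placements yields 5 geometric isomers: I trans, py trans, ONO trans; I trans, py cis, ONO cis; I cis, py trans, ONO cis; I cis, py cis, ONO cis (chiral); I cis, py cis, ONO trans.
One of these lacks any improper symmetry element and so occurs as an enantiomeric pair, giving 5 + 1 = 6 stereoisomers in total.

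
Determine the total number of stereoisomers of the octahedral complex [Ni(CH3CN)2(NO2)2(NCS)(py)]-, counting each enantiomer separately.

8

There are 6 geometric isomers: CH3CN trans, NO2 cis; CH3CN trans, NO2 trans; CH3CN cis, NO2 cis (3 arrangements, 2 chiral); CH3CN cis, NO2 trans.
Of these, 2 lack any improper symmetry element and so occur as enantiomeric pairs, giving 6 + 2 = 8 stereoisomers in total.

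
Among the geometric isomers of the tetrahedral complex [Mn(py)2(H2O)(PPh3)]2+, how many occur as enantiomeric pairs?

In a tetrahedral complex all four positions are equivalent and every pair of ligands is adjacent — there is no cis/trans distinction.
Only one geometric arrangement is possible.

0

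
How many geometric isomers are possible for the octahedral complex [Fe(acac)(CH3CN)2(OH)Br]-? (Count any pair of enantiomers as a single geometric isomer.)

An octahedron has six vertices in three trans pairs; every non-trans pair is cis.
Each acac is bidentate and must span two cis positions.
The distinct arrangements are (4 in all): CH3CN cis (3 arrangements, 2 chiral); CH3CN trans.

4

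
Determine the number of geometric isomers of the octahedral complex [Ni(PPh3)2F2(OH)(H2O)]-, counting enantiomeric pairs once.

6

There are 6 geometric isomers: PPh3 trans, F trans; PPh3 cis, F trans; PPh3 trans, F cis; PPh3 cis, F cis (3 arrangements, 2 chiral).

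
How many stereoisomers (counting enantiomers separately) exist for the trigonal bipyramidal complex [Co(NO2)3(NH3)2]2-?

3

There are 3 geometric isomers: NH3 both axial; NH3 one axial, one equatorial; NH3 both equatorial.
Each arrangement has an internal mirror plane or centre of symmetry, so none is chiral.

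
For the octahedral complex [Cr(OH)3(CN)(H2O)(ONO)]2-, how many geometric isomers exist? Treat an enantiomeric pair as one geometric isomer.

4

An octahedron has six vertices in three trans pairs; every non-trans pair is cis.
Working through the distinct placements yields 4 geometric isomers: OH mer (3 arrangements); OH fac (chiral).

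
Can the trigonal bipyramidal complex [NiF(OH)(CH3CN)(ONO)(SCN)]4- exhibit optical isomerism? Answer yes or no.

In a trigonal bipyramid the two axial positions differ from the three equatorial ones.
Placing the ligands in turn and identifying arrangements related by rotation or reflection leaves 10 distinct geometric isomers.
Of these, 10 lack any improper symmetry element and so occur as enantiomeric pairs, giving 10 + 10 = 20 stereoisomers in total.

yes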